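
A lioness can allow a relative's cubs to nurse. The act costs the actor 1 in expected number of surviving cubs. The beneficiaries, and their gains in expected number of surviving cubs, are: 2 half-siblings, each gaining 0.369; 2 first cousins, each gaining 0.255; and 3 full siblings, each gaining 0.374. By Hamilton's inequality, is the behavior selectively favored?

No

Hamilton's rule: the trait is favored when the sum of r·B over every recipient exceeds the actor's cost C.
r to a half-sibling = 1/4 (half-sibs share one parent — one path of length 2: r = (1/2)^2 = 1/4).
r to a first cousin = 0.125 (first cousins share one grandparent pair — two paths of length 4: r = 2·(1/2)^4 = 1/8).
r to a full sibling = 0.5 (full sibs share both parents — two paths of length 2: r = 2·(1/2)^2 = 1/2).
Summing one r·B term per recipient: 2·0.25·0.369 + 2·0.125·0.255 + 3·0.5·0.374 = 0.80925.
0.80925 < 1: the indirect benefit is less than the cost.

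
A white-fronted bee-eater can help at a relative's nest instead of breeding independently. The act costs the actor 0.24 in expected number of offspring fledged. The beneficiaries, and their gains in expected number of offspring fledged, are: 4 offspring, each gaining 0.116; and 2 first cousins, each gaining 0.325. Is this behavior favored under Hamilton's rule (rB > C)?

Yes

Hamilton's rule: the trait is favored when the sum of r·B over every recipient exceeds the actor's cost C.
r to an offspring = 1/2 (one parent–offspring link: r = (1/2)^1 = 1/2).
r to a first cousin = 1/8 (first cousins share one grandparent pair — two paths of length 4: r = 2·(1/2)^4 = 1/8).
Summing one r·B term per recipient: 4·0.5·0.116 + 2·0.125·0.325 = 0.31325.
0.31325 > 0.24: the indirect benefit exceeds the cost.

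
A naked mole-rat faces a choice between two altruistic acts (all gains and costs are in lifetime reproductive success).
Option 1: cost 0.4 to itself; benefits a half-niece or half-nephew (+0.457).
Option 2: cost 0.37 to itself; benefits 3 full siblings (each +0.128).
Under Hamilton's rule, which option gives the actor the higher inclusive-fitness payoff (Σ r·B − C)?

Option 2

Option 1: r to a half-niece or half-nephew = 0.125.
Option 1: Σ r·B − C = (1·0.125·0.457) − 0.4 = -0.342875.
Option 2: r to a full sibling = 0.5.
Option 2: Σ r·B − C = (3·0.5·0.128) − 0.37 = -0.178.
Option 2 has the higher net inclusive-fitness payoff.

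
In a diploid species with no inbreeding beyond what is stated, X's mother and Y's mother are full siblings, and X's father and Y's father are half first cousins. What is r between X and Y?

Relatedness sums over independent paths through distinct common ancestors.
X and Y are related in two ways: first cousins through their mothers (r = 1/8) and half second cousins through their fathers (r = 1/64).
r = 1/8 + 1/64 = 9/64 = 0.140625.

0.140625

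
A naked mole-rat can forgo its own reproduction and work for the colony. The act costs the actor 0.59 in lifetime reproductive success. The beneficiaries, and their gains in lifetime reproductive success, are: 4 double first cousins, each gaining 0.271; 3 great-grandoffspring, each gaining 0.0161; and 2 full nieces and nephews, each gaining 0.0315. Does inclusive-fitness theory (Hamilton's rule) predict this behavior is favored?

Hamilton's rule: the trait is favored when the sum of r·B over every recipient exceeds the actor's cost C.
r to a double first cousin = 0.25 (double first cousins share both grandparent pairs — four paths of length 4: r = 4·(1/2)^4 = 1/4).
r to a great-grandoffspring = 0.125 (three parent–offspring links: r = (1/2)^3 = 1/8).
r to a full niece or nephew = 1/4 (full aunt/uncle↔niece/nephew: two paths of length 3 through the shared grandparent pair: r = 2·(1/2)^3 = 1/4).
Summing one r·B term per recipient: 4·0.25·0.271 + 3·0.125·0.0161 + 2·0.25·0.0315 = 0.2927875.
0.2927875 < 0.59: the indirect benefit is less than the cost.

No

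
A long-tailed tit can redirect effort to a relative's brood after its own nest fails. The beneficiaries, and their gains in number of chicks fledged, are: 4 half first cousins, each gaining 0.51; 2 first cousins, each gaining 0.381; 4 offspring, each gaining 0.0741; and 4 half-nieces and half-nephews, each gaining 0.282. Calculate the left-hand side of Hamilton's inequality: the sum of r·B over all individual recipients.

0.51195

r to a half first cousin = 0.0625 (half first cousins share one grandparent — one path of length 4: r = (1/2)^4 = 1/16).
r to a first cousin = 1/8 (first cousins share one grandparent pair — two paths of length 4: r = 2·(1/2)^4 = 1/8).
r to an offspring = 0.5 (one parent–offspring link: r = (1/2)^1 = 1/2).
r to a half-niece or half-nephew = 0.125 (half-aunt/uncle↔niece/nephew: one path of length 3: r = (1/2)^3 = 1/8).
Summing one r·B term per recipient: 4·0.0625·0.51 + 2·0.125·0.381 + 4·0.5·0.0741 + 4·0.125·0.282 = 0.51195.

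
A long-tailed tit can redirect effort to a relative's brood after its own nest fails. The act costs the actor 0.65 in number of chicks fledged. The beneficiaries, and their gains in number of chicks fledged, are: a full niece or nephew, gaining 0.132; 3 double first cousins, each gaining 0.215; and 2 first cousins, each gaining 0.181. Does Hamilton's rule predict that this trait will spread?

Hamilton's rule: the trait is favored when the sum of r·B over every recipient exceeds the actor's cost C.
r to a full niece or nephew = 0.25 (full aunt/uncle↔niece/nephew: two paths of length 3 through the shared grandparent pair: r = 2·(1/2)^3 = 1/4).
r to a double first cousin = 0.25 (double first cousins share both grandparent pairs — four paths of length 4: r = 4·(1/2)^4 = 1/4).
r to a first cousin = 1/8 (first cousins share one grandparent pair — two paths of length 4: r = 2·(1/2)^4 = 1/8).
Summing one r·B term per recipient: 1·0.25·0.132 + 3·0.25·0.215 + 2·0.125·0.181 = 0.2395.
0.2395 < 0.65: the indirect benefit is less than the cost.

No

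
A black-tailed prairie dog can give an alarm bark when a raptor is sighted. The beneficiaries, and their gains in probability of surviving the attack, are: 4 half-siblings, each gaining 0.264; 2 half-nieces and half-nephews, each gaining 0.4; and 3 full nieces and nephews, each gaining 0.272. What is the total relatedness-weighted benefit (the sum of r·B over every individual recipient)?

r to a half-sibling = 0.25 (half-sibs share one parent — one path of length 2: r = (1/2)^2 = 1/4).
r to a half-niece or half-nephew = 0.125 (half-aunt/uncle↔niece/nephew: one path of length 3: r = (1/2)^3 = 1/8).
r to a full niece or nephew = 0.25 (full aunt/uncle↔niece/nephew: two paths of length 3 through the shared grandparent pair: r = 2·(1/2)^3 = 1/4).
Summing one r·B term per recipient: 4·0.25·0.264 + 2·0.125·0.4 + 3·0.25·0.272 = 0.568.

0.568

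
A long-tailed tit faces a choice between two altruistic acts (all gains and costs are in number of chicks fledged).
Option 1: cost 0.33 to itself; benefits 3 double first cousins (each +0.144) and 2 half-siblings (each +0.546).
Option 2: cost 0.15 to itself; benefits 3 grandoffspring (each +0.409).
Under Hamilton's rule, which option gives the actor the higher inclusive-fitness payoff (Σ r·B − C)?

Option 2

Option 1: r to a double first cousin = 0.25.
Option 1: r to a half-sibling = 0.25.
Option 1: Σ r·B − C = (3·0.25·0.144 + 2·0.25·0.546) − 0.33 = 0.051.
Option 2: r to a grandoffspring = 0.25.
Option 2: Σ r·B − C = (3·0.25·0.409) − 0.15 = 0.15675.
Option 2 has the higher net inclusive-fitness payoff.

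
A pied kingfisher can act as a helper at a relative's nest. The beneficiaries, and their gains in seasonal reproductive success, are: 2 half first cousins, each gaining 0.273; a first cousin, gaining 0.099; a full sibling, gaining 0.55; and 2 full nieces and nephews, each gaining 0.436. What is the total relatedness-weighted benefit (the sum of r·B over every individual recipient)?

0.5395

r to a half first cousin = 1/16 (half first cousins share one grandparent — one path of length 4: r = (1/2)^4 = 1/16).
r to a first cousin = 0.125 (first cousins share one grandparent pair — two paths of length 4: r = 2·(1/2)^4 = 1/8).
r to a full sibling = 0.5 (full sibs share both parents — two paths of length 2: r = 2·(1/2)^2 = 1/2).
r to a full niece or nephew = 1/4 (full aunt/uncle↔niece/nephew: two paths of length 3 through the shared grandparent pair: r = 2·(1/2)^3 = 1/4).
Summing one r·B term per recipient: 2·0.0625·0.273 + 1·0.125·0.099 + 1·0.5·0.55 + 2·0.25·0.436 = 0.5395.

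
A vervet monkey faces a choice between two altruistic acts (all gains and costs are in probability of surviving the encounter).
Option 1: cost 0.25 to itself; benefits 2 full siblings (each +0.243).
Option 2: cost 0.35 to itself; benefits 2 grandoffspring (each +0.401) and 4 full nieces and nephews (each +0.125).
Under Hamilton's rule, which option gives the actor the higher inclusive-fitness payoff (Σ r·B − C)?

Option 1

Option 1: r to a full sibling = 0.5.
Option 1: Σ r·B − C = (2·0.5·0.243) − 0.25 = -0.007.
Option 2: r to a grandoffspring = 0.25.
Option 2: r to a full niece or nephew = 0.25.
Option 2: Σ r·B − C = (2·0.25·0.401 + 4·0.25·0.125) − 0.35 = -0.0245.
Option 1 has the higher net inclusive-fitness payoff.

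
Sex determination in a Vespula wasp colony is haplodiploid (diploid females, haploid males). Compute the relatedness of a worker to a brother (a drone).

0.25

Her haploid brother carries none of their father's genes and a random half of their mother's genome; that half matches the maternal half of her own genome with probability 1/2: r = 1/2 · 1/2 = 1/4.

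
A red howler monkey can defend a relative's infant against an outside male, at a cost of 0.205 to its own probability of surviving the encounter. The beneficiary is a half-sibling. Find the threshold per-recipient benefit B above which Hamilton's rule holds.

r to a half-sibling = 1/4 (half-sibs share one parent — one path of length 2: r = (1/2)^2 = 1/4).
Hamilton's rule with n recipients of equal r: n·r·B > C, so B > C/(n·r) = 0.205/(1·0.25) = 0.82.

0.82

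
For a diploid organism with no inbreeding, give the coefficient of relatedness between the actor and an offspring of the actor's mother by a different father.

Each parent–offspring link contributes a factor of 1/2, and independent paths through distinct common ancestors add.
Half-sibs share one parent — one path of length 2: r = (1/2)^2 = 1/4.

0.25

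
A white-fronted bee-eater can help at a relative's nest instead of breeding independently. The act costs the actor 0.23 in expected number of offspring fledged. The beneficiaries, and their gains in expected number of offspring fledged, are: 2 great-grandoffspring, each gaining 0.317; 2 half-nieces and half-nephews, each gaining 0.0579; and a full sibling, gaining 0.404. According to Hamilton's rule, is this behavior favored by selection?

Yes

Hamilton's rule: the trait is favored when the sum of r·B over every recipient exceeds the actor's cost C.
r to a great-grandoffspring = 0.125 (three parent–offspring links: r = (1/2)^3 = 1/8).
r to a half-niece or half-nephew = 0.125 (half-aunt/uncle↔niece/nephew: one path of length 3: r = (1/2)^3 = 1/8).
r to a full sibling = 0.5 (full sibs share both parents — two paths of length 2: r = 2·(1/2)^2 = 1/2).
Summing one r·B term per recipient: 2·0.125·0.317 + 2·0.125·0.0579 + 1·0.5·0.404 = 0.295725.
0.295725 > 0.23: the indirect benefit exceeds the cost.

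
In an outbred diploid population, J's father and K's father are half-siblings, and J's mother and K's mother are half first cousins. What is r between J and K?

Independent pedigree routes through distinct common ancestors add.
J and K are related in two ways: half first cousins through their fathers (r = 1/16) and half second cousins through their mothers (r = 1/64).
r = 1/16 + 1/64 = 0.078125.

0.078125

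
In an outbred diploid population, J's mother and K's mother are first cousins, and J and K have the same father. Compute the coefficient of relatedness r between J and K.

0.28125

Independent pedigree routes through distinct common ancestors add.
J and K are related in two ways: second cousins through their mothers (r = 1/32) and half-sibs through their shared father (r = 1/4).
r = 1/32 + 1/4 = 9/32 = 0.28125.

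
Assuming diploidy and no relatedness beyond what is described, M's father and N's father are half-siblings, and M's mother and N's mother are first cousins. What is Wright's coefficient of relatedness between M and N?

Relatedness sums over independent paths through distinct common ancestors.
M and N are related in two ways: half first cousins through their fathers (r = 1/16) and second cousins through their mothers (r = 1/32).
r = 1/16 + 1/32 = 3/32 = 0.09375.

0.09375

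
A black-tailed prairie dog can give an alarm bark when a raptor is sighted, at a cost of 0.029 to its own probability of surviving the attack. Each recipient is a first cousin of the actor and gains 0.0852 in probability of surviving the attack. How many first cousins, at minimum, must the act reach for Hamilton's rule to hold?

r to a first cousin = 0.125 (first cousins share one grandparent pair — two paths of length 4: r = 2·(1/2)^4 = 1/8).
Hamilton's rule: n·r·B > C  ⇒  n > C/(r·B) = 0.029/(0.125·0.0852) = 2.723.
The smallest integer exceeding 2.723 is 3.

3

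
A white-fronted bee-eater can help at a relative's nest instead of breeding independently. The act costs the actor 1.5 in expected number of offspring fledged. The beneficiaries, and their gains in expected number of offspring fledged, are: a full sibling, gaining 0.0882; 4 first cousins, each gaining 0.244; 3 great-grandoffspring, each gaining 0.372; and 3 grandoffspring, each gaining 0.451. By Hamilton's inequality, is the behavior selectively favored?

Hamilton's rule: the trait is favored when the sum of r·B over every recipient exceeds the actor's cost C.
r to a full sibling = 1/2 (full sibs share both parents — two paths of length 2: r = 2·(1/2)^2 = 1/2).
r to a first cousin = 1/8 (first cousins share one grandparent pair — two paths of length 4: r = 2·(1/2)^4 = 1/8).
r to a great-grandoffspring = 1/8 (three parent–offspring links: r = (1/2)^3 = 1/8).
r to a grandoffspring = 0.25 (two parent–offspring links: r = (1/2)^2 = 1/4).
Summing one r·B term per recipient: 1·0.5·0.0882 + 4·0.125·0.244 + 3·0.125·0.372 + 3·0.25·0.451 = 0.64385.
0.64385 < 1.5: the indirect benefit is less than the cost.

No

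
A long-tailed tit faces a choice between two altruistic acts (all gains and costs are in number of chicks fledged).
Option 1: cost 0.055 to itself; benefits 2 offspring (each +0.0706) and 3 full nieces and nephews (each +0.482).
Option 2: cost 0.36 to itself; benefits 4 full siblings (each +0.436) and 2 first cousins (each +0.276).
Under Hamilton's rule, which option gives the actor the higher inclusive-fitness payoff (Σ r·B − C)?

Option 1: r to an offspring = 0.5.
Option 1: r to a full niece or nephew = 0.25.
Option 1: Σ r·B − C = (2·0.5·0.0706 + 3·0.25·0.482) − 0.055 = 0.3771.
Option 2: r to a full sibling = 0.5.
Option 2: r to a first cousin = 0.125.
Option 2: Σ r·B − C = (4·0.5·0.436 + 2·0.125·0.276) − 0.36 = 0.581.
Option 2 has the higher net inclusive-fitness payoff.

Option 2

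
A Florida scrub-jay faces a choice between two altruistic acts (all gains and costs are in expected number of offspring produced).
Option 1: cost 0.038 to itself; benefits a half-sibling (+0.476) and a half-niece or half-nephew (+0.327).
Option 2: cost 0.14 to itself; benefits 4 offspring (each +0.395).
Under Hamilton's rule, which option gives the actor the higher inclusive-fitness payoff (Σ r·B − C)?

Option 1: r to a half-sibling = 0.25.
Option 1: r to a half-niece or half-nephew = 0.125.
Option 1: Σ r·B − C = (1·0.25·0.476 + 1·0.125·0.327) − 0.038 = 0.121875.
Option 2: r to an offspring = 0.5.
Option 2: Σ r·B − C = (4·0.5·0.395) − 0.14 = 0.65.
Option 2 has the higher net inclusive-fitness payoff.

Option 2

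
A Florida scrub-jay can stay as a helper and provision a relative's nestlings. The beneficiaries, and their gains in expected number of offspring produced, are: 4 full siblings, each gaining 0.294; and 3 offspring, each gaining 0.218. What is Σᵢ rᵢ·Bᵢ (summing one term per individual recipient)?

r to a full sibling = 0.5 (full sibs share both parents — two paths of length 2: r = 2·(1/2)^2 = 1/2).
r to an offspring = 0.5 (one parent–offspring link: r = (1/2)^1 = 1/2).
Summing one r·B term per recipient: 4·0.5·0.294 + 3·0.5·0.218 = 0.915.

0.915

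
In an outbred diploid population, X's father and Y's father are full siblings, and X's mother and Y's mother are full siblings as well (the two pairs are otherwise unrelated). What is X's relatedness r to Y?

Independent pedigree routes through distinct common ancestors add.
X and Y are related in two ways: first cousins through their fathers (r = 1/8) and first cousins through their mothers (r = 1/8) — i.e. double first cousins.
r = 1/8 + 1/8 = 1/4 = 0.25.

0.25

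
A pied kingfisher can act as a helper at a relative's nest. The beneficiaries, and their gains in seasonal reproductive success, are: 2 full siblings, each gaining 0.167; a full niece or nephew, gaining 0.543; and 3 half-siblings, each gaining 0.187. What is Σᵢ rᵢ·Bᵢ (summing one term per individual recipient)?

r to a full sibling = 0.5 (full sibs share both parents — two paths of length 2: r = 2·(1/2)^2 = 1/2).
r to a full niece or nephew = 0.25 (full aunt/uncle↔niece/nephew: two paths of length 3 through the shared grandparent pair: r = 2·(1/2)^3 = 1/4).
r to a half-sibling = 1/4 (half-sibs share one parent — one path of length 2: r = (1/2)^2 = 1/4).
Summing one r·B term per recipient: 2·0.5·0.167 + 1·0.25·0.543 + 3·0.25·0.187 = 0.443.

0.443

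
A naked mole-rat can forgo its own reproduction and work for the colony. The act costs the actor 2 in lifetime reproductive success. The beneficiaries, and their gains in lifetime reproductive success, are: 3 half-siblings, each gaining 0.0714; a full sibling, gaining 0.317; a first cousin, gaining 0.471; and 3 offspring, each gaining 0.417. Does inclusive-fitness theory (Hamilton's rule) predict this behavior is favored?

Hamilton's rule: the trait is favored when the sum of r·B over every recipient exceeds the actor's cost C.
r to a half-sibling = 0.25 (half-sibs share one parent — one path of length 2: r = (1/2)^2 = 1/4).
r to a full sibling = 0.5 (full sibs share both parents — two paths of length 2: r = 2·(1/2)^2 = 1/2).
r to a first cousin = 0.125 (first cousins share one grandparent pair — two paths of length 4: r = 2·(1/2)^4 = 1/8).
r to an offspring = 0.5 (one parent–offspring link: r = (1/2)^1 = 1/2).
Summing one r·B term per recipient: 3·0.25·0.0714 + 1·0.5·0.317 + 1·0.125·0.471 + 3·0.5·0.417 = 0.896425.
0.896425 < 2: the indirect benefit is less than the cost.

No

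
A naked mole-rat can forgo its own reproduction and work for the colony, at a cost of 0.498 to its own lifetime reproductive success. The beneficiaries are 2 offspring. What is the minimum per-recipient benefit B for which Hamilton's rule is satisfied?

r to an offspring = 1/2 (one parent–offspring link: r = (1/2)^1 = 1/2).
Hamilton's rule with n recipients of equal r: n·r·B > C, so B > C/(n·r) = 0.498/(2·0.5) = 0.498.

0.498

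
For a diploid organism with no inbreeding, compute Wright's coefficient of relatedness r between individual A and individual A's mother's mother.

Each parent–offspring link contributes a factor of 1/2, and independent paths through distinct common ancestors add.
Two parent–offspring links: r = (1/2)^2 = 1/4.

0.25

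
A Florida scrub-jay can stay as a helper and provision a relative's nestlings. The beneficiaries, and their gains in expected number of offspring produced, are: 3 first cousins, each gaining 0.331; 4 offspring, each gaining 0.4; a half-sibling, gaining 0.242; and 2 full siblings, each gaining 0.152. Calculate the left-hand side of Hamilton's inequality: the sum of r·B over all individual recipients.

r to a first cousin = 1/8 (first cousins share one grandparent pair — two paths of length 4: r = 2·(1/2)^4 = 1/8).
r to an offspring = 0.5 (one parent–offspring link: r = (1/2)^1 = 1/2).
r to a half-sibling = 0.25 (half-sibs share one parent — one path of length 2: r = (1/2)^2 = 1/4).
r to a full sibling = 0.5 (full sibs share both parents — two paths of length 2: r = 2·(1/2)^2 = 1/2).
Summing one r·B term per recipient: 3·0.125·0.331 + 4·0.5·0.4 + 1·0.25·0.242 + 2·0.5·0.152 = 1.136625.

1.136625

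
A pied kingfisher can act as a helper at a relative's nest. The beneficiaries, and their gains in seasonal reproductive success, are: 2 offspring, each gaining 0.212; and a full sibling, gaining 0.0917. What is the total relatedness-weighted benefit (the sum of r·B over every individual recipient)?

r to an offspring = 0.5 (one parent–offspring link: r = (1/2)^1 = 1/2).
r to a full sibling = 0.5 (full sibs share both parents — two paths of length 2: r = 2·(1/2)^2 = 1/2).
Summing one r·B term per recipient: 2·0.5·0.212 + 1·0.5·0.0917 = 0.25785.

0.25785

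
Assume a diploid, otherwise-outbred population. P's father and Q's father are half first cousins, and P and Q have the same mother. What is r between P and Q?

With two independent routes of shared ancestry, r is the sum of the two contributions.
P and Q are related in two ways: half second cousins through their fathers (r = 1/64) and half-sibs through their shared mother (r = 1/4).
r = 1/64 + 1/4 = 17/64 = 0.265625.

0.265625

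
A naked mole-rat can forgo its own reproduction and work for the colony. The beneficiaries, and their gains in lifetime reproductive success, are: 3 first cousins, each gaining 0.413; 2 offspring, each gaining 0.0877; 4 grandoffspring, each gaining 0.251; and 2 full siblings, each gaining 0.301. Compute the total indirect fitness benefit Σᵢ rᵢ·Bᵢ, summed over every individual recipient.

0.794575

r to a first cousin = 1/8 (first cousins share one grandparent pair — two paths of length 4: r = 2·(1/2)^4 = 1/8).
r to an offspring = 0.5 (one parent–offspring link: r = (1/2)^1 = 1/2).
r to a grandoffspring = 1/4 (two parent–offspring links: r = (1/2)^2 = 1/4).
r to a full sibling = 1/2 (full sibs share both parents — two paths of length 2: r = 2·(1/2)^2 = 1/2).
Summing one r·B term per recipient: 3·0.125·0.413 + 2·0.5·0.0877 + 4·0.25·0.251 + 2·0.5·0.301 = 0.794575.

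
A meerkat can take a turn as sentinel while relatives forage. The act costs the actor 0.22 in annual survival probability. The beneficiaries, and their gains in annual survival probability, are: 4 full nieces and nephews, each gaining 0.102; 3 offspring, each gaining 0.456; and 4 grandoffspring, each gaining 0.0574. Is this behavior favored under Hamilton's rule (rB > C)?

Hamilton's rule: the trait is favored when the sum of r·B over every recipient exceeds the actor's cost C.
r to a full niece or nephew = 0.25 (full aunt/uncle↔niece/nephew: two paths of length 3 through the shared grandparent pair: r = 2·(1/2)^3 = 1/4).
r to an offspring = 0.5 (one parent–offspring link: r = (1/2)^1 = 1/2).
r to a grandoffspring = 1/4 (two parent–offspring links: r = (1/2)^2 = 1/4).
Summing one r·B term per recipient: 4·0.25·0.102 + 3·0.5·0.456 + 4·0.25·0.0574 = 0.8434.
0.8434 > 0.22: the indirect benefit exceeds the cost.

Yes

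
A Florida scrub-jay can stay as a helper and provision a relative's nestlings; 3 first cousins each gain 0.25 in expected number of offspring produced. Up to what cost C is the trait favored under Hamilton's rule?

0.09375

r to a first cousin = 0.125 (first cousins share one grandparent pair — two paths of length 4: r = 2·(1/2)^4 = 1/8).
Hamilton's rule: n·r·B > C, so the trait is favored while C < n·r·B = 3·0.125·0.25 = 0.09375.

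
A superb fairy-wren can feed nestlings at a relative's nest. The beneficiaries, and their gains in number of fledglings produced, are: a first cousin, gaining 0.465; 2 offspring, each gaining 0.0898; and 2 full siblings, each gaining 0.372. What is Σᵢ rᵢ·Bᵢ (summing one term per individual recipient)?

r to a first cousin = 0.125 (first cousins share one grandparent pair — two paths of length 4: r = 2·(1/2)^4 = 1/8).
r to an offspring = 1/2 (one parent–offspring link: r = (1/2)^1 = 1/2).
r to a full sibling = 0.5 (full sibs share both parents — two paths of length 2: r = 2·(1/2)^2 = 1/2).
Summing one r·B term per recipient: 1·0.125·0.465 + 2·0.5·0.0898 + 2·0.5·0.372 = 0.519925.

0.519925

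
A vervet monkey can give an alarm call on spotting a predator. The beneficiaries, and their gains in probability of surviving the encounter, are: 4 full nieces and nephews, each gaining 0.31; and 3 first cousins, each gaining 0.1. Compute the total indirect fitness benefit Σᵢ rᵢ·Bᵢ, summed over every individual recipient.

r to a full niece or nephew = 1/4 (full aunt/uncle↔niece/nephew: two paths of length 3 through the shared grandparent pair: r = 2·(1/2)^3 = 1/4).
r to a first cousin = 0.125 (first cousins share one grandparent pair — two paths of length 4: r = 2·(1/2)^4 = 1/8).
Summing one r·B term per recipient: 4·0.25·0.31 + 3·0.125·0.1 = 0.3475.

0.3475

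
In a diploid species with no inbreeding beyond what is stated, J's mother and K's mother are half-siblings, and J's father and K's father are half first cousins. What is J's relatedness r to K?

Relatedness sums over independent paths through distinct common ancestors.
J and K are related in two ways: half first cousins through their mothers (r = 1/16) and half second cousins through their fathers (r = 1/64).
r = 1/16 + 1/64 = 0.078125.

0.078125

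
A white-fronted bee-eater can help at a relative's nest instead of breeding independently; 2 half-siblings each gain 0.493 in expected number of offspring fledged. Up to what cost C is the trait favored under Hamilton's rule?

r to a half-sibling = 0.25 (half-sibs share one parent — one path of length 2: r = (1/2)^2 = 1/4).
Hamilton's rule: n·r·B > C, so the trait is favored while C < n·r·B = 2·0.25·0.493 = 0.2465.

0.2465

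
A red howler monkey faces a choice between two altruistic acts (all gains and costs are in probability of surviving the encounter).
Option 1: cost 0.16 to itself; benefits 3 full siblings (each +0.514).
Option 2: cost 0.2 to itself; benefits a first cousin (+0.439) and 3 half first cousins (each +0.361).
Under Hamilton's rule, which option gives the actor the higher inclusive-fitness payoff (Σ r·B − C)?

Option 1: r to a full sibling = 0.5.
Option 1: Σ r·B − C = (3·0.5·0.514) − 0.16 = 0.611.
Option 2: r to a first cousin = 0.125.
Option 2: r to a half first cousin = 0.0625.
Option 2: Σ r·B − C = (1·0.125·0.439 + 3·0.0625·0.361) − 0.2 = -0.0774375.
Option 1 has the higher net inclusive-fitness payoff.

Option 1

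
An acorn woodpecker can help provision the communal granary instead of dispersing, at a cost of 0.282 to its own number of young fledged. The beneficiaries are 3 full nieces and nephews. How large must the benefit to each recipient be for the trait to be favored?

0.376

r to a full niece or nephew = 1/4 (full aunt/uncle↔niece/nephew: two paths of length 3 through the shared grandparent pair: r = 2·(1/2)^3 = 1/4).
Hamilton's rule with n recipients of equal r: n·r·B > C, so B > C/(n·r) = 0.282/(3·0.25) = 0.376.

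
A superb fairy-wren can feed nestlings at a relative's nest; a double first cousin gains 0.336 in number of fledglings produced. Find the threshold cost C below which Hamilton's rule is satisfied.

r to a double first cousin = 0.25 (double first cousins share both grandparent pairs — four paths of length 4: r = 4·(1/2)^4 = 1/4).
Hamilton's rule: n·r·B > C, so the trait is favored while C < n·r·B = 1·0.25·0.336 = 0.084.

0.084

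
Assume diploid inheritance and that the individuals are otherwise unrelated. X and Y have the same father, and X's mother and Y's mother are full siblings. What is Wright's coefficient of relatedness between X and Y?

0.375

Independent pedigree routes through distinct common ancestors add.
X and Y are related in two ways: half-sibs through their shared father (r = 1/4) and first cousins through their mothers (r = 1/8).
r = 1/4 + 1/8 = 0.375.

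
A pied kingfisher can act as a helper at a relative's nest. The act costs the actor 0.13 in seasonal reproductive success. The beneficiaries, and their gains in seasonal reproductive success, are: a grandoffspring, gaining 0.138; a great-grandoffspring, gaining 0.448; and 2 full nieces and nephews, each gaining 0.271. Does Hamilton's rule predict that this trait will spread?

Hamilton's rule: the trait is favored when the sum of r·B over every recipient exceeds the actor's cost C.
r to a grandoffspring = 0.25 (two parent–offspring links: r = (1/2)^2 = 1/4).
r to a great-grandoffspring = 0.125 (three parent–offspring links: r = (1/2)^3 = 1/8).
r to a full niece or nephew = 1/4 (full aunt/uncle↔niece/nephew: two paths of length 3 through the shared grandparent pair: r = 2·(1/2)^3 = 1/4).
Summing one r·B term per recipient: 1·0.25·0.138 + 1·0.125·0.448 + 2·0.25·0.271 = 0.226.
0.226 > 0.13: the indirect benefit exceeds the cost.

Yes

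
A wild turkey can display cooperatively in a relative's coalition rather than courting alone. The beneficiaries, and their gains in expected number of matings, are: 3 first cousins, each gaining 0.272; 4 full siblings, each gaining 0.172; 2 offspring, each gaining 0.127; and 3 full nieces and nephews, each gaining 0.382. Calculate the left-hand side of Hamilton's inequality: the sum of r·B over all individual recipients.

r to a first cousin = 0.125 (first cousins share one grandparent pair — two paths of length 4: r = 2·(1/2)^4 = 1/8).
r to a full sibling = 1/2 (full sibs share both parents — two paths of length 2: r = 2·(1/2)^2 = 1/2).
r to an offspring = 0.5 (one parent–offspring link: r = (1/2)^1 = 1/2).
r to a full niece or nephew = 1/4 (full aunt/uncle↔niece/nephew: two paths of length 3 through the shared grandparent pair: r = 2·(1/2)^3 = 1/4).
Summing one r·B term per recipient: 3·0.125·0.272 + 4·0.5·0.172 + 2·0.5·0.127 + 3·0.25·0.382 = 0.8595.

0.8595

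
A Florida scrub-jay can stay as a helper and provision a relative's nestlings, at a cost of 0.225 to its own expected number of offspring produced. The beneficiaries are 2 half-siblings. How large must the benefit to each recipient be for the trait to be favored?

0.45

r to a half-sibling = 1/4 (half-sibs share one parent — one path of length 2: r = (1/2)^2 = 1/4).
Hamilton's rule with n recipients of equal r: n·r·B > C, so B > C/(n·r) = 0.225/(2·0.25) = 0.45.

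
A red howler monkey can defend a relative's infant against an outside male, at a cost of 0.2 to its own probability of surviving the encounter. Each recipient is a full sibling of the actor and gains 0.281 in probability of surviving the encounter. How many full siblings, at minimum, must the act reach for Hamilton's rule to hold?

2

r to a full sibling = 0.5 (full sibs share both parents — two paths of length 2: r = 2·(1/2)^2 = 1/2).
Hamilton's rule: n·r·B > C  ⇒  n > C/(r·B) = 0.2/(0.5·0.281) = 1.423.
The smallest integer exceeding 1.423 is 2.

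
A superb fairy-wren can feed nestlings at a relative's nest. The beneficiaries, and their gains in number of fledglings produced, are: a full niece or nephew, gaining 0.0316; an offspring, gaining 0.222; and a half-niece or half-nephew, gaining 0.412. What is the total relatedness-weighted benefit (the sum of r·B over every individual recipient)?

r to a full niece or nephew = 0.25 (full aunt/uncle↔niece/nephew: two paths of length 3 through the shared grandparent pair: r = 2·(1/2)^3 = 1/4).
r to an offspring = 1/2 (one parent–offspring link: r = (1/2)^1 = 1/2).
r to a half-niece or half-nephew = 0.125 (half-aunt/uncle↔niece/nephew: one path of length 3: r = (1/2)^3 = 1/8).
Summing one r·B term per recipient: 1·0.25·0.0316 + 1·0.5·0.222 + 1·0.125·0.412 = 0.1704.

0.1704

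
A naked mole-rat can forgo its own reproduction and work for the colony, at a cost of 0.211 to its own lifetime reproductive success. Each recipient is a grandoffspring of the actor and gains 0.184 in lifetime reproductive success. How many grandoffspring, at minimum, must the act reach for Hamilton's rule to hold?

5

r to a grandoffspring = 0.25 (two parent–offspring links: r = (1/2)^2 = 1/4).
Hamilton's rule: n·r·B > C  ⇒  n > C/(r·B) = 0.211/(0.25·0.184) = 4.587.
The smallest integer exceeding 4.587 is 5.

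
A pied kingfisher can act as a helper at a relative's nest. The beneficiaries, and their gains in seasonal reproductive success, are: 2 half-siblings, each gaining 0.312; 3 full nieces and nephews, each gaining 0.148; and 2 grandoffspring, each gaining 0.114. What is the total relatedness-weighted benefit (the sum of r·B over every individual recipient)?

0.324

r to a half-sibling = 0.25 (half-sibs share one parent — one path of length 2: r = (1/2)^2 = 1/4).
r to a full niece or nephew = 1/4 (full aunt/uncle↔niece/nephew: two paths of length 3 through the shared grandparent pair: r = 2·(1/2)^3 = 1/4).
r to a grandoffspring = 0.25 (two parent–offspring links: r = (1/2)^2 = 1/4).
Summing one r·B term per recipient: 2·0.25·0.312 + 3·0.25·0.148 + 2·0.25·0.114 = 0.324.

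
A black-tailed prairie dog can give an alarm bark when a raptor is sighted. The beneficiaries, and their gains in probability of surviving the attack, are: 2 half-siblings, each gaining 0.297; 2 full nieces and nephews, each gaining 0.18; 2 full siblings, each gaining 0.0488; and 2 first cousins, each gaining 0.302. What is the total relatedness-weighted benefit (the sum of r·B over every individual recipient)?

0.3628

r to a half-sibling = 1/4 (half-sibs share one parent — one path of length 2: r = (1/2)^2 = 1/4).
r to a full niece or nephew = 0.25 (full aunt/uncle↔niece/nephew: two paths of length 3 through the shared grandparent pair: r = 2·(1/2)^3 = 1/4).
r to a full sibling = 0.5 (full sibs share both parents — two paths of length 2: r = 2·(1/2)^2 = 1/2).
r to a first cousin = 0.125 (first cousins share one grandparent pair — two paths of length 4: r = 2·(1/2)^4 = 1/8).
Summing one r·B term per recipient: 2·0.25·0.297 + 2·0.25·0.18 + 2·0.5·0.0488 + 2·0.125·0.302 = 0.3628.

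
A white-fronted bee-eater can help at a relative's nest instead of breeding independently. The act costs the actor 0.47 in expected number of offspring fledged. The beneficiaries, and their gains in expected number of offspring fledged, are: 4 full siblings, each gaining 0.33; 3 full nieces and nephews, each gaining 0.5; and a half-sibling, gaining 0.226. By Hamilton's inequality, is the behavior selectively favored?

Hamilton's rule: the trait is favored when the sum of r·B over every recipient exceeds the actor's cost C.
r to a full sibling = 1/2 (full sibs share both parents — two paths of length 2: r = 2·(1/2)^2 = 1/2).
r to a full niece or nephew = 1/4 (full aunt/uncle↔niece/nephew: two paths of length 3 through the shared grandparent pair: r = 2·(1/2)^3 = 1/4).
r to a half-sibling = 1/4 (half-sibs share one parent — one path of length 2: r = (1/2)^2 = 1/4).
Summing one r·B term per recipient: 4·0.5·0.33 + 3·0.25·0.5 + 1·0.25·0.226 = 1.0915.
1.0915 > 0.47: the indirect benefit exceeds the cost.

Yes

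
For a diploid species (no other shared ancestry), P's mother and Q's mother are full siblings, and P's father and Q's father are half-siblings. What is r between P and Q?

0.1875

Relatedness sums over independent paths through distinct common ancestors.
P and Q are related in two ways: first cousins through their mothers (r = 1/8) and half first cousins through their fathers (r = 1/16).
r = 1/8 + 1/16 = 3/16 = 0.1875.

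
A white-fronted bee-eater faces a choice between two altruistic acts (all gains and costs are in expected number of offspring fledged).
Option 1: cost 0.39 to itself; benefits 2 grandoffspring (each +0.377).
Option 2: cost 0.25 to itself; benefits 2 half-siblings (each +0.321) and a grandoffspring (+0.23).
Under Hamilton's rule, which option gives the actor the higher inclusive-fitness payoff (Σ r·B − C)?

Option 1: r to a grandoffspring = 0.25.
Option 1: Σ r·B − C = (2·0.25·0.377) − 0.39 = -0.2015.
Option 2: r to a half-sibling = 0.25.
Option 2: r to a grandoffspring = 0.25.
Option 2: Σ r·B − C = (2·0.25·0.321 + 1·0.25·0.23) − 0.25 = -0.032.
Option 2 has the higher net inclusive-fitness payoff.

Option 2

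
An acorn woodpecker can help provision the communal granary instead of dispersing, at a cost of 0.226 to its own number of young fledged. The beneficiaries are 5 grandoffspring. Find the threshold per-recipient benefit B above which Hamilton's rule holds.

r to a grandoffspring = 1/4 (two parent–offspring links: r = (1/2)^2 = 1/4).
Hamilton's rule with n recipients of equal r: n·r·B > C, so B > C/(n·r) = 0.226/(5·0.25) = 0.1808.

0.1808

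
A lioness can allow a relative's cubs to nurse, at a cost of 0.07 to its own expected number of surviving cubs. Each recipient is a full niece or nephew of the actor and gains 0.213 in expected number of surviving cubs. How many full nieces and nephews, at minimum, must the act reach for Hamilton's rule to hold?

2

r to a full niece or nephew = 0.25 (full aunt/uncle↔niece/nephew: two paths of length 3 through the shared grandparent pair: r = 2·(1/2)^3 = 1/4).
Hamilton's rule: n·r·B > C  ⇒  n > C/(r·B) = 0.07/(0.25·0.213) = 1.315.
The smallest integer exceeding 1.315 is 2.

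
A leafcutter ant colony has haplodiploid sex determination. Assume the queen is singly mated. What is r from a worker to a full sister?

Haplodiploid full sisters inherit their father's entire haploid genome identically (contributing 1/2) and on average half of their mother's contribution (1/2 · 1/2 = 1/4); r = 1/2 + 1/4 = 3/4.

0.75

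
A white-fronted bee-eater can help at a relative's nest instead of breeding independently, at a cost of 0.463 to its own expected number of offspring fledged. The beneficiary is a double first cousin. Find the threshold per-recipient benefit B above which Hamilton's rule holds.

r to a double first cousin = 1/4 (double first cousins share both grandparent pairs — four paths of length 4: r = 4·(1/2)^4 = 1/4).
Hamilton's rule with n recipients of equal r: n·r·B > C, so B > C/(n·r) = 0.463/(1·0.25) = 1.852.

1.852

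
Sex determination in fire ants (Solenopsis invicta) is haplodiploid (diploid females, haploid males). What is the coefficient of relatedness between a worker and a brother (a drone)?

Her haploid brother carries none of their father's genes and a random half of their mother's genome; that half matches the maternal half of her own genome with probability 1/2: r = 1/2 · 1/2 = 1/4.

0.25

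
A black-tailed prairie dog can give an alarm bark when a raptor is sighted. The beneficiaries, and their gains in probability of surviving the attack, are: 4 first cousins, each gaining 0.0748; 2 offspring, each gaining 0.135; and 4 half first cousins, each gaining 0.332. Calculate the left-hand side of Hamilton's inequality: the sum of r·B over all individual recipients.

0.2554

r to a first cousin = 0.125 (first cousins share one grandparent pair — two paths of length 4: r = 2·(1/2)^4 = 1/8).
r to an offspring = 1/2 (one parent–offspring link: r = (1/2)^1 = 1/2).
r to a half first cousin = 0.0625 (half first cousins share one grandparent — one path of length 4: r = (1/2)^4 = 1/16).
Summing one r·B term per recipient: 4·0.125·0.0748 + 2·0.5·0.135 + 4·0.0625·0.332 = 0.2554.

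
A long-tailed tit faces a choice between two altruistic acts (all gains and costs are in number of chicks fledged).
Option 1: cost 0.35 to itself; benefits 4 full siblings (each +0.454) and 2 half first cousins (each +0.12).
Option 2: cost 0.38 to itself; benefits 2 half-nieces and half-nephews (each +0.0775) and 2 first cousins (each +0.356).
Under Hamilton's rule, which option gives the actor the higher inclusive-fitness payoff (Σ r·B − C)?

Option 1

Option 1: r to a full sibling = 0.5.
Option 1: r to a half first cousin = 0.0625.
Option 1: Σ r·B − C = (4·0.5·0.454 + 2·0.0625·0.12) − 0.35 = 0.573.
Option 2: r to a half-niece or half-nephew = 0.125.
Option 2: r to a first cousin = 0.125.
Option 2: Σ r·B − C = (2·0.125·0.0775 + 2·0.125·0.356) − 0.38 = -0.271625.
Option 1 has the higher net inclusive-fitness payoff.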